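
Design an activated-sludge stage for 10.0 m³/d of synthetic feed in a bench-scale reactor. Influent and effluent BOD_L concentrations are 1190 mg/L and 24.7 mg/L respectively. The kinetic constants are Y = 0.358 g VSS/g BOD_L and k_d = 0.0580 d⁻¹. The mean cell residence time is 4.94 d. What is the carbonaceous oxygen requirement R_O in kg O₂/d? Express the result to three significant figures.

R_O ≈ 7.05 kg O₂/d

The observed yield is Y_obs = Y/(1 + k_d·θ_c) = 0.358 / (1 + 0.0580 × 4.94) = 0.358 / 1.287 = 0.2783 g VSS per g BOD_L removed.
Mass of BOD_L removed per day: Q(S₀ − S) = 10.0 × 1165 g/m³ = 11.65 kg/d.
Biomass synthesised: P_X = Y_obs × 11.65 = 3.243 kg VSS/d.
R_O = Q·ΔS − 1.42 P_X = 11.65 − 4.605 = 7.048 kg O₂/d.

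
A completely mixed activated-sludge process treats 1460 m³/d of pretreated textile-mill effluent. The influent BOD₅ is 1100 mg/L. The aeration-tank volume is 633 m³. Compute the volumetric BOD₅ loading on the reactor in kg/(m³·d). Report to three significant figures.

Applied BOD₅ load per unit volume = Q·S₀/V = (1460 × 1100/1000)/633.0 = 2.537 kg BOD₅·m⁻³·d⁻¹.

L_v ≈ 2.54 kg BOD₅/(m³·d)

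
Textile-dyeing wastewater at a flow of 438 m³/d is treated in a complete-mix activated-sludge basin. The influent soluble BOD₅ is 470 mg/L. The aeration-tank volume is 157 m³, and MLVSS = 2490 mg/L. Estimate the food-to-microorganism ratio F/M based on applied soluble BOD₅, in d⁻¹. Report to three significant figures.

F/M ≈ 0.527 d⁻¹

F/M = applied load / biomass = Q·S₀/(V·X) = 438 × 470 / (157.0 × 2490) = 0.5266 d⁻¹.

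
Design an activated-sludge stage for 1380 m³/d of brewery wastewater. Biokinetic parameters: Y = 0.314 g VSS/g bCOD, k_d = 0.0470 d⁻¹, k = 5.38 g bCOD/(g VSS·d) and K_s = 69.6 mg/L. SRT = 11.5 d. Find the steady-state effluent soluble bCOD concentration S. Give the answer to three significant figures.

S ≈ 5.99 mg/L

For a completely mixed reactor with recycle the Lawrence–McCarty relation gives S = K_s·(1 + k_d·θ_c) / [θ_c·(Y·k − k_d) − 1] = 69.6 × (1 + 0.0470 × 11.5) / [11.5 × (0.314 × 5.38 − 0.0470) − 1] = 107.2 / 17.89 = 5.994 mg/L.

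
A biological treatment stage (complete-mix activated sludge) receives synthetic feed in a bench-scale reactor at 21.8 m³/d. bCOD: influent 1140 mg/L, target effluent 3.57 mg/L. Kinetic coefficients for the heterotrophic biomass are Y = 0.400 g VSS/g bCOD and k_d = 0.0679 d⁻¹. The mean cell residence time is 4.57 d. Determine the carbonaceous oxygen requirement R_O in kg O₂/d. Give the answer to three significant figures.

R_O ≈ 14.0 kg O₂/d

Correct the yield for decay: Y_obs = Y/(1 + k_d θ_c) = 0.400 / (1 + 0.0679 × 4.57) = 0.400 / 1.310 = 0.3053.
Substrate removed = Q·(S₀ − S) = 21.8 m³/d × (1140 − 3.57) g/m³ = 2.48×10^4 g/d = 24.77 kg/d.
Net sludge production P_X = 0.3053 × 24.77 = 7.563 kg VSS/d.
R_O = Q·ΔS − 1.42 P_X = 24.77 − 10.74 = 14.03 kg O₂/d.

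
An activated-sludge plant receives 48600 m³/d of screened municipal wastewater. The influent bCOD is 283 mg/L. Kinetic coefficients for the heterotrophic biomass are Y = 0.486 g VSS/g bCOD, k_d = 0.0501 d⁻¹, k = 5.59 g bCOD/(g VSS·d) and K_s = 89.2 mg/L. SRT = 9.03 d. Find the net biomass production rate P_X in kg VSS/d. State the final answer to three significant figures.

Effluent substrate depends only on kinetics and SRT: S = K_s(1 + k_d θ_c) / [θ_c(Yk − k_d) − 1] = 89.2 × (1 + 0.0501 × 9.03) / [9.03 × (0.486 × 5.59 − 0.0501) − 1] = 129.6 / 23.08 = 5.613 mg/L.
Correct the yield for decay: Y_obs = Y/(1 + k_d θ_c) = 0.486 / (1 + 0.0501 × 9.03) = 0.486 / 1.452 = 0.3346.
Q·(S₀ − S) = 48600 × (283 − 5.61) × 10⁻³ = 13481 kg/d removed.
Net biomass production P_X = Y_obs × Q·(S₀ − S) = 0.3346 × 13481 = 4511 kg VSS/d.

P_X ≈ 4510 kg VSS/d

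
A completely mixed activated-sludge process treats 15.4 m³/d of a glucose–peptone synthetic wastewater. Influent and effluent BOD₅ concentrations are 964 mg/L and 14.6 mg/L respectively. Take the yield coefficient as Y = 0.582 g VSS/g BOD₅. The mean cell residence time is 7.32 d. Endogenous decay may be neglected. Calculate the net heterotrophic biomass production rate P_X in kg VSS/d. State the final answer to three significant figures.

Since k_d ≈ 0, Y_obs = Y = 0.582 g VSS/g BOD₅.
Substrate removed = Q·(S₀ − S) = 15.4 m³/d × (964 − 14.6) g/m³ = 1.46×10^4 g/d = 14.62 kg/d.
P_X = Y_obs · Q(S₀ − S) = 0.5820 × 14.62 = 8.509 kg VSS/d.

P_X ≈ 8.51 kg VSS/d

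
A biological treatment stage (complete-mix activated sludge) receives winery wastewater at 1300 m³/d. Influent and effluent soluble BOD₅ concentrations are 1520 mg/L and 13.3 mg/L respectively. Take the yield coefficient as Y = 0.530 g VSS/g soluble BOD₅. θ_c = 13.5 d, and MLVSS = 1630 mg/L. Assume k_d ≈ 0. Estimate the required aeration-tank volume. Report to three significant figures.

V ≈ 8600 m³

V·X = Y·Q·ΔS·θ_c gives V = 0.530 × 1300 × (1520 − 13.3) × 13.5 / 1630 = 8598 m³.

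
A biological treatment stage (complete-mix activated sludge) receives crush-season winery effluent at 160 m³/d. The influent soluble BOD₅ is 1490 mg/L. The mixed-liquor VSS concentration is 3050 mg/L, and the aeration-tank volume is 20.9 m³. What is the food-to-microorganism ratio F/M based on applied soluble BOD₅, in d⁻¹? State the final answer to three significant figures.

F/M ≈ 3.74 d⁻¹

Food-to-microorganism ratio F/M = Q S₀ / (V X) = 160 × 1490 / (20.90 × 3050) = 3.740 d⁻¹.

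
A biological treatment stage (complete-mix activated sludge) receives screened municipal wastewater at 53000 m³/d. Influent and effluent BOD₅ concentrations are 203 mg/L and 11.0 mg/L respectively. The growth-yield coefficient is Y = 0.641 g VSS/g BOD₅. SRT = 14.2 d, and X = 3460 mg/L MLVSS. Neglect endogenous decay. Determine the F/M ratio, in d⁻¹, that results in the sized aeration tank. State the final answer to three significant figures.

With k_d = 0 the design equation reduces to V = Y Q (S₀−S) θ_c / X = 0.641 × 53000 × (203 − 11.0) × 14.2 / 3460 = 26770 m³.
Food-to-microorganism ratio F/M = Q S₀ / (V X) = 53000 × 203 / (26770 × 3460) = 0.1162 d⁻¹.

F/M ≈ 0.116 d⁻¹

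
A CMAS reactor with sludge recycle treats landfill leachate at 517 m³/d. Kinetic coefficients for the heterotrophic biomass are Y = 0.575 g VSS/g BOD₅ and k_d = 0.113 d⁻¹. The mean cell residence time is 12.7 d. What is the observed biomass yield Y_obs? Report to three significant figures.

The observed yield is Y_obs = Y/(1 + k_d·θ_c) = 0.575 / (1 + 0.113 × 12.7) = 0.575 / 2.435 = 0.2361 g VSS per g BOD₅ removed.

Y_obs ≈ 0.236 g VSS/g BOD₅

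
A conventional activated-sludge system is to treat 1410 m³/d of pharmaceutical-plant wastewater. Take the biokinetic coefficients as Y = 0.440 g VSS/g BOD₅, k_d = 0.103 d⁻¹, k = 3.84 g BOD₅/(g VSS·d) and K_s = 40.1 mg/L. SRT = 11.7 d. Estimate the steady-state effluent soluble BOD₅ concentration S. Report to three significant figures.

S ≈ 5.03 mg/L

For a completely mixed reactor with recycle the Lawrence–McCarty relation gives S = K_s·(1 + k_d·θ_c) / [θ_c·(Y·k − k_d) − 1] = 40.1 × (1 + 0.103 × 11.7) / [11.7 × (0.440 × 3.84 − 0.103) − 1] = 88.42 / 17.56 = 5.035 mg/L.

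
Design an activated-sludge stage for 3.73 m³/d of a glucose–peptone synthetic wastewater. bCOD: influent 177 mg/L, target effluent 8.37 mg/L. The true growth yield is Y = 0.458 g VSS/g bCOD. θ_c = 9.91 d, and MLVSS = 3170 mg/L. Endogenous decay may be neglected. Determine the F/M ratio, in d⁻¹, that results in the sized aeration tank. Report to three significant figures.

F/M ≈ 0.231 d⁻¹

Biomass mass balance (decay neglected): V·X = Y·Q·(S₀ − S)·θ_c, so V = 0.458 × 3.73 × (177 − 8.37) × 9.91 / 3170 = 0.9006 m³.
Food-to-microorganism ratio F/M = Q S₀ / (V X) = 3.73 × 177 / (0.9006 × 3170) = 0.2313 d⁻¹.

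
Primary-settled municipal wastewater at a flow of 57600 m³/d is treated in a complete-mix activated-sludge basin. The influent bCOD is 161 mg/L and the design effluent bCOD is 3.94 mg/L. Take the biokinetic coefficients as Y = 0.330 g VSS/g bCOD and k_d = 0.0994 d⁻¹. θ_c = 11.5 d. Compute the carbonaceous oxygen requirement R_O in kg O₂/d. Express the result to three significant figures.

Observed yield with endogenous decay: Y_obs = Y / (1 + k_d·θ_c) = 0.330 / (1 + 0.0994 × 11.5) = 0.330 / 2.143 = 0.1540 g VSS/g bCOD.
Substrate removed = Q·(S₀ − S) = 57600 m³/d × (161 − 3.94) g/m³ = 9.05×10^6 g/d = 9047 kg/d.
Biomass synthesised: P_X = Y_obs × 9047 = 1393 kg VSS/d.
R_O = Q·(S₀ − S) − 1.42·P_X = 9047 − 1.42 × 1393 = 7069 kg O₂/d.

R_O ≈ 7070 kg O₂/d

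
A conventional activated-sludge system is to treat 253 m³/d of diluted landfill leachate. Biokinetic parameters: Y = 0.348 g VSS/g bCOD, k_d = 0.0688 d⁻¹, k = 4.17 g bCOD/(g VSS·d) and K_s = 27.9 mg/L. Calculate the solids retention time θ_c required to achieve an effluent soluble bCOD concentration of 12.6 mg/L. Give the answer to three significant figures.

θ_c ≈ 2.61 d

From 1/θ_c = Y·k·S/(K_s + S) − k_d: Y·k·S/(K_s+S) = 0.348 × 4.17 × 12.6 / (27.9 + 12.6) = 0.4515 d⁻¹.
1/θ_c = 0.4515 − 0.0688 = 0.3827 d⁻¹, so θ_c = 2.613 d.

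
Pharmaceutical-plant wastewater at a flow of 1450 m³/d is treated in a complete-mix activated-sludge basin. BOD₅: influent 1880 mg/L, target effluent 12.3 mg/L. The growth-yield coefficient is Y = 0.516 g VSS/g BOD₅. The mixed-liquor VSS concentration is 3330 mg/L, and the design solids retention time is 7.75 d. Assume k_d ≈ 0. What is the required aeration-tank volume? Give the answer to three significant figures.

V·X = Y·Q·ΔS·θ_c gives V = 0.516 × 1450 × (1880 − 12.3) × 7.75 / 3330 = 3252 m³.

V ≈ 3250 m³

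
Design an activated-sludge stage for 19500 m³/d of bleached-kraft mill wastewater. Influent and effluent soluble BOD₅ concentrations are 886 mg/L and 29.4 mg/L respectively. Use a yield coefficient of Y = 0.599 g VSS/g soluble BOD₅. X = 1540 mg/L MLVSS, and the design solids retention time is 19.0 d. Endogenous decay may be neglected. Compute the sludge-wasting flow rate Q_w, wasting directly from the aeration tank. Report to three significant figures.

V·X = Y·Q·ΔS·θ_c gives V = 0.599 × 19500 × (886 − 29.4) × 19.0 / 1540 = 123445 m³.
For wasting at MLVSS concentration, Q_w = V/θ_c = 123445/19.0 = 6497 m³/d.

Q_w ≈ 6500 m³/d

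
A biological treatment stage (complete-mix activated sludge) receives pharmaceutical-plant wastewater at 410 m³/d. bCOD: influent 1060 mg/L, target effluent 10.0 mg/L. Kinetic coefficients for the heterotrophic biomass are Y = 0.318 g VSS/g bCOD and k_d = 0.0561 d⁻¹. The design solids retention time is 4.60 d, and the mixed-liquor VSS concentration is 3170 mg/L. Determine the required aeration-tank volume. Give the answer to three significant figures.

Steady-state biomass mass balance: V·X·(1 + k_d·θ_c) = Y·Q·(S₀ − S)·θ_c, so V = 0.318 × 410 × (1060 − 10.0) × 4.60 / [3170 × (1 + 0.0561 × 4.60)] = 6.3×10^5 / 3988 = 157.9 m³.

V ≈ 158 m³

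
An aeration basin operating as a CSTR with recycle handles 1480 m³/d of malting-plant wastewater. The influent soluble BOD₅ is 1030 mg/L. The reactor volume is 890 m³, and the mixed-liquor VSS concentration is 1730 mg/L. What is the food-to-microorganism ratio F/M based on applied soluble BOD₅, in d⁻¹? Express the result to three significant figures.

F/M = applied load / biomass = Q·S₀/(V·X) = 1480 × 1030 / (890.0 × 1730) = 0.9901 d⁻¹.

F/M ≈ 0.990 d⁻¹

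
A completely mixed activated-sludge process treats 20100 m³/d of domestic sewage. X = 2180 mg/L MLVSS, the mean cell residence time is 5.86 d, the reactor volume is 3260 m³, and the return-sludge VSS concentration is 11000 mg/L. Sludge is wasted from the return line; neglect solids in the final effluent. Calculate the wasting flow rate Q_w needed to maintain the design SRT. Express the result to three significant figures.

Q_w ≈ 110 m³/d

Q_w = (V·X)/(θ_c X_r) = 3260 × 2180 / (5.86 × 11000) = 110.3 m³/d.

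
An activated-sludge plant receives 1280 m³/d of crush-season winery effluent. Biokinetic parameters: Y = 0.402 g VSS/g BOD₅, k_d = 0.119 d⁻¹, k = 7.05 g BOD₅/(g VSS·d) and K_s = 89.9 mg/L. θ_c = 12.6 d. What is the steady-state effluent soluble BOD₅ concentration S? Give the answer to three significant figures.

From the Monod/SRT balance for a CMAS, S = K_s·(1+k_d θ_c)/[θ_c·(Y k − k_d) − 1] = 89.9 × (1 + 0.119 × 12.6) / [12.6 × (0.402 × 7.05 − 0.119) − 1] = 224.7 / 33.21 = 6.766 mg/L.

S ≈ 6.77 mg/L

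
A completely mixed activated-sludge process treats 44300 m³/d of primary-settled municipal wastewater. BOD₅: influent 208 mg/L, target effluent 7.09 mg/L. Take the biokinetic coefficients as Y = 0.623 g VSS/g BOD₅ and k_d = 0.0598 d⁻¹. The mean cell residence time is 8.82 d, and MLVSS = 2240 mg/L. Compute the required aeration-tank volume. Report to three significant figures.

V ≈ 14300 m³

From the SRT design equation V = Y Q (S₀−S) θ_c / [X (1 + k_d θ_c)] = 0.623 × 44300 × (208 − 7.09) × 8.82 / [2240 × (1 + 0.0598 × 8.82)] = 4.89×10^7 / 3421 = 14294 m³.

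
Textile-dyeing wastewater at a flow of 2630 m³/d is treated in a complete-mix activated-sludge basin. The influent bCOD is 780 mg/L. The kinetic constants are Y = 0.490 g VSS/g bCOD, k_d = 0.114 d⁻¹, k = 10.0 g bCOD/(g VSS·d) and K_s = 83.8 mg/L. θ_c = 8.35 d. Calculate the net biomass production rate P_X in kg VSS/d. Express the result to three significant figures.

From the Monod/SRT balance for a CMAS, S = K_s·(1+k_d θ_c)/[θ_c·(Y k − k_d) − 1] = 83.8 × (1 + 0.114 × 8.35) / [8.35 × (0.490 × 10.0 − 0.114) − 1] = 163.6 / 38.96 = 4.198 mg/L.
The observed yield is Y_obs = Y/(1 + k_d·θ_c) = 0.490 / (1 + 0.114 × 8.35) = 0.490 / 1.952 = 0.2510 g VSS per g bCOD removed.
Mass of bCOD removed per day: Q(S₀ − S) = 2630 × 775.8 g/m³ = 2040 kg/d.
So the net sludge growth is P_X = 0.2510 × 2040 = 512.2 kg VSS/d.

P_X ≈ 512 kg VSS/d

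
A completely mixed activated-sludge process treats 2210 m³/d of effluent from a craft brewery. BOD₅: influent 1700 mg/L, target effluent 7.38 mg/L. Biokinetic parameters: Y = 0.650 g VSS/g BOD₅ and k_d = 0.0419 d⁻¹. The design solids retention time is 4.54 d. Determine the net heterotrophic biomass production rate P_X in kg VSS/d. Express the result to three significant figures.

P_X ≈ 2040 kg VSS/d

Correct the yield for decay: Y_obs = Y/(1 + k_d θ_c) = 0.650 / (1 + 0.0419 × 4.54) = 0.650 / 1.190 = 0.5461.
Mass of BOD₅ removed per day: Q(S₀ − S) = 2210 × 1693 g/m³ = 3741 kg/d.
So the net sludge growth is P_X = 0.5461 × 3741 = 2043 kg VSS/d.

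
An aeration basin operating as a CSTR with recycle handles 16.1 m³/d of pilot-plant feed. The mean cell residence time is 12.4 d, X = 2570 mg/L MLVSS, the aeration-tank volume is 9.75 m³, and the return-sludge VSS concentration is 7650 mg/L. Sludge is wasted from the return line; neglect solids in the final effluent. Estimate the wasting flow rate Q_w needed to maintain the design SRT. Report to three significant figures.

Q_w = (V·X)/(θ_c X_r) = 9.750 × 2570 / (12.4 × 7650) = 0.2642 m³/d.

Q_w ≈ 0.264 m³/d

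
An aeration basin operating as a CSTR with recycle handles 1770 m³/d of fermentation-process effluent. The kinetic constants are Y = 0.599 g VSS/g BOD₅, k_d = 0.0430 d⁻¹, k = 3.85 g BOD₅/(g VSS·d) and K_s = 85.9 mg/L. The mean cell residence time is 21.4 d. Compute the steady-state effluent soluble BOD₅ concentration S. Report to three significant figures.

From the Monod/SRT balance for a CMAS, S = K_s·(1+k_d θ_c)/[θ_c·(Y k − k_d) − 1] = 85.9 × (1 + 0.0430 × 21.4) / [21.4 × (0.599 × 3.85 − 0.0430) − 1] = 164.9 / 47.43 = 3.478 mg/L.

S ≈ 3.48 mg/L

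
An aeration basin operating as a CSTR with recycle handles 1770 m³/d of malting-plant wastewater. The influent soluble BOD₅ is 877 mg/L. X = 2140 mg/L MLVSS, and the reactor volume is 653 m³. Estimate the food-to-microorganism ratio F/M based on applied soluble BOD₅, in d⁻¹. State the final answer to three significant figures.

F/M ≈ 1.11 d⁻¹

F/M = Q·S₀ / (V·X) = 1770 × 877 / (653.0 × 2140) = 1.111 g soluble BOD₅·(g VSS·d)⁻¹.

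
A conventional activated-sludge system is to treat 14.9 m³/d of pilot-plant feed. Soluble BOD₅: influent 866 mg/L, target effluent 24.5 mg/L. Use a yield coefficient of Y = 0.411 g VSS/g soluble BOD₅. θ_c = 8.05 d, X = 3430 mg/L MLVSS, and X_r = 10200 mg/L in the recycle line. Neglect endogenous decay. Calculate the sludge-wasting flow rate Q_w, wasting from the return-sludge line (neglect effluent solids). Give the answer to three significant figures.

With k_d = 0 the design equation reduces to V = Y Q (S₀−S) θ_c / X = 0.411 × 14.9 × (866 − 24.5) × 8.05 / 3430 = 12.09 m³.
Q_w = (V·X)/(θ_c X_r) = 12.09 × 3430 / (8.05 × 10200) = 0.5052 m³/d.

Q_w ≈ 0.505 m³/d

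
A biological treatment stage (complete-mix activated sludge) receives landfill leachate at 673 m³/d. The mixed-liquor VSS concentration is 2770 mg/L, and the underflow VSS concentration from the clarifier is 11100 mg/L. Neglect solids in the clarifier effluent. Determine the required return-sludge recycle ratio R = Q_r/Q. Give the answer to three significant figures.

Solids balance on the clarifier gives (1+R)X = R·X_r, so R = X/(X_r − X) = 2770 / (11100 − 2770) = 0.3325.

R ≈ 0.333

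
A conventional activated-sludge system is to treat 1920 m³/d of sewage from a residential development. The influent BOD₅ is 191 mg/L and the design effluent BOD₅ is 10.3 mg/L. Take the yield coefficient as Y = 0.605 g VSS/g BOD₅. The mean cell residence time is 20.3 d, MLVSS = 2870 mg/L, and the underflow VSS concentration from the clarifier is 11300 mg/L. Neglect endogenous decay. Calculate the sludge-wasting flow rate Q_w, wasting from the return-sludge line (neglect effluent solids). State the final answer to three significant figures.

Q_w ≈ 18.6 m³/d

Biomass mass balance (decay neglected): V·X = Y·Q·(S₀ − S)·θ_c, so V = 0.605 × 1920 × (191 − 10.3) × 20.3 / 2870 = 1485 m³.
Q_w = (V·X)/(θ_c X_r) = 1485 × 2870 / (20.3 × 11300) = 18.58 m³/d.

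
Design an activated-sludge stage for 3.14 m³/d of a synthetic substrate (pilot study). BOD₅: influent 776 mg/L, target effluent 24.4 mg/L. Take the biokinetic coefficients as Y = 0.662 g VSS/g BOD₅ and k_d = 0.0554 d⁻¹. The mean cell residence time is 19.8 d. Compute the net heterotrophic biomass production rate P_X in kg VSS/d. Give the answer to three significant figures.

P_X ≈ 0.745 kg VSS/d

The observed yield is Y_obs = Y/(1 + k_d·θ_c) = 0.662 / (1 + 0.0554 × 19.8) = 0.662 / 2.097 = 0.3157 g VSS per g BOD₅ removed.
Mass of BOD₅ removed per day: Q(S₀ − S) = 3.14 × 751.6 g/m³ = 2.360 kg/d.
So the net sludge growth is P_X = 0.3157 × 2.360 = 0.7451 kg VSS/d.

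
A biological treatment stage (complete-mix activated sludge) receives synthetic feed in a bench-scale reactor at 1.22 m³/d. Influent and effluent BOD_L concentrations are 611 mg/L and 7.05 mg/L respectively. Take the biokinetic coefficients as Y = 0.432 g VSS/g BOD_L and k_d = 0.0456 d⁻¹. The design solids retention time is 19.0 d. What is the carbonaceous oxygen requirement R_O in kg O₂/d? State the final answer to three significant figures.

The observed yield is Y_obs = Y/(1 + k_d·θ_c) = 0.432 / (1 + 0.0456 × 19.0) = 0.432 / 1.866 = 0.2315 g VSS per g BOD_L removed.
ΔS = 611 − 7.05 = 604.0 mg/L, so the substrate removal rate is 1.22 × 604.0/1000 = 0.7368 kg BOD_L/d.
Biomass synthesised: P_X = Y_obs × 0.7368 = 0.1705 kg VSS/d.
Carbonaceous O₂ demand = substrate oxidised − cell-mass equivalent = 0.7368 − 1.42 × 0.1705 = 0.4946 kg O₂/d.

R_O ≈ 0.495 kg O₂/d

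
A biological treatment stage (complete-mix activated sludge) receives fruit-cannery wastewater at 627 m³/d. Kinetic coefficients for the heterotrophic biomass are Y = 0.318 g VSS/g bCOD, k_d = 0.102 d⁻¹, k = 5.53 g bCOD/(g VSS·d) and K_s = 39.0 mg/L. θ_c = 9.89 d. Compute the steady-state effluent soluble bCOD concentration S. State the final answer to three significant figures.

Effluent substrate depends only on kinetics and SRT: S = K_s(1 + k_d θ_c) / [θ_c(Yk − k_d) − 1] = 39.0 × (1 + 0.102 × 9.89) / [9.89 × (0.318 × 5.53 − 0.102) − 1] = 78.34 / 15.38 = 5.093 mg/L.

S ≈ 5.09 mg/L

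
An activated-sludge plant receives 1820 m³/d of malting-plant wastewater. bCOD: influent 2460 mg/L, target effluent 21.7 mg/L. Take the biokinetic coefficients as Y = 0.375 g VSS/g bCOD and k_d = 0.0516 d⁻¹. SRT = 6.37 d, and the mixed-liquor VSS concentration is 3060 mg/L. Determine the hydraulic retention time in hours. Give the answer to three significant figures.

Steady-state biomass mass balance: V·X·(1 + k_d·θ_c) = Y·Q·(S₀ − S)·θ_c, so V = 0.375 × 1820 × (2460 − 21.7) × 6.37 / [3060 × (1 + 0.0516 × 6.37)] = 1.06×10^7 / 4066 = 2607 m³.
τ = V/Q = 2607/1820 = 1.433 d, or 34.38 h.

τ ≈ 34.4 h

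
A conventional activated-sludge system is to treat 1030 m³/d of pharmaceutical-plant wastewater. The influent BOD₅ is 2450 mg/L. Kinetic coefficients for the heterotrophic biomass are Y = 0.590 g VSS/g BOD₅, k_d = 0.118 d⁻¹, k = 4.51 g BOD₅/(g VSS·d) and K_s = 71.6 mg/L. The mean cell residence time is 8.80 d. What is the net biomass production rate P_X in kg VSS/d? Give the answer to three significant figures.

Effluent substrate depends only on kinetics and SRT: S = K_s(1 + k_d θ_c) / [θ_c(Yk − k_d) − 1] = 71.6 × (1 + 0.118 × 8.80) / [8.80 × (0.590 × 4.51 − 0.118) − 1] = 145.9 / 21.38 = 6.827 mg/L.
The observed yield is Y_obs = Y/(1 + k_d·θ_c) = 0.590 / (1 + 0.118 × 8.80) = 0.590 / 2.038 = 0.2894 g VSS per g BOD₅ removed.
Mass of BOD₅ removed per day: Q(S₀ − S) = 1030 × 2443 g/m³ = 2516 kg/d.
So the net sludge growth is P_X = 0.2894 × 2516 = 728.4 kg VSS/d.

P_X ≈ 728 kg VSS/d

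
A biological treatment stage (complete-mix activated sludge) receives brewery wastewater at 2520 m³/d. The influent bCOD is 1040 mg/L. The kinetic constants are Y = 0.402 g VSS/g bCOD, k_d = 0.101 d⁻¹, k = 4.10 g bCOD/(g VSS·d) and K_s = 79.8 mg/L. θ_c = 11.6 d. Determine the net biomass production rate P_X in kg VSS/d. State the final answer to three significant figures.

Effluent substrate depends only on kinetics and SRT: S = K_s(1 + k_d θ_c) / [θ_c(Yk − k_d) − 1] = 79.8 × (1 + 0.101 × 11.6) / [11.6 × (0.402 × 4.10 − 0.101) − 1] = 173.3 / 16.95 = 10.23 mg/L.
The observed yield is Y_obs = Y/(1 + k_d·θ_c) = 0.402 / (1 + 0.101 × 11.6) = 0.402 / 2.172 = 0.1851 g VSS per g bCOD removed.
ΔS = 1040 − 10.2 = 1030 mg/L, so the substrate removal rate is 2520 × 1030/1000 = 2595 kg bCOD/d.
So the net sludge growth is P_X = 0.1851 × 2595 = 480.4 kg VSS/d.

P_X ≈ 480 kg VSS/d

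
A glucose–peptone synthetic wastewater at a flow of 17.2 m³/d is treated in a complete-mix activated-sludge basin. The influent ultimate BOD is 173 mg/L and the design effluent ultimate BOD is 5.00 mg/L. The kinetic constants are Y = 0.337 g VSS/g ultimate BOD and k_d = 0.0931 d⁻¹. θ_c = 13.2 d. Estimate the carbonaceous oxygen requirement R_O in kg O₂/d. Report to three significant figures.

The observed yield is Y_obs = Y/(1 + k_d·θ_c) = 0.337 / (1 + 0.0931 × 13.2) = 0.337 / 2.229 = 0.1512 g VSS per g ultimate BOD removed.
ΔS = 173 − 5.00 = 168.0 mg/L, so the substrate removal rate is 17.2 × 168.0/1000 = 2.890 kg ultimate BOD/d.
Biomass synthesised: P_X = Y_obs × 2.890 = 0.4369 kg VSS/d.
R_O = Q·ΔS − 1.42 P_X = 2.890 − 0.6204 = 2.269 kg O₂/d.

R_O ≈ 2.27 kg O₂/d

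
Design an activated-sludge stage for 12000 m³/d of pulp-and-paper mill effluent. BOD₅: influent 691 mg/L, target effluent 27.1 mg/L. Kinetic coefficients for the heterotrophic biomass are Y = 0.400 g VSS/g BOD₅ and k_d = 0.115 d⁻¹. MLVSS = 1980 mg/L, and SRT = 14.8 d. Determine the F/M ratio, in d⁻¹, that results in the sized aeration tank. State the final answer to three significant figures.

Rearranging the biomass balance for a CMAS with decay, V = Y·Q·ΔS·θ_c / [X·(1+k_d θ_c)] = 0.400 × 12000 × (691 − 27.1) × 14.8 / [1980 × (1 + 0.115 × 14.8)] = 4.72×10^7 / 5350 = 8816 m³.
F/M = applied load / biomass = Q·S₀/(V·X) = 12000 × 691 / (8816 × 1980) = 0.4750 d⁻¹.

F/M ≈ 0.475 d⁻¹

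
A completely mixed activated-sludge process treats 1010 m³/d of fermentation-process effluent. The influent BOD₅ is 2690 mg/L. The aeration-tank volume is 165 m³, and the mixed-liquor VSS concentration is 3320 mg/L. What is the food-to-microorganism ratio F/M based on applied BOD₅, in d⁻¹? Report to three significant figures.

Food-to-microorganism ratio F/M = Q S₀ / (V X) = 1010 × 2690 / (165.0 × 3320) = 4.960 d⁻¹.

F/M ≈ 4.96 d⁻¹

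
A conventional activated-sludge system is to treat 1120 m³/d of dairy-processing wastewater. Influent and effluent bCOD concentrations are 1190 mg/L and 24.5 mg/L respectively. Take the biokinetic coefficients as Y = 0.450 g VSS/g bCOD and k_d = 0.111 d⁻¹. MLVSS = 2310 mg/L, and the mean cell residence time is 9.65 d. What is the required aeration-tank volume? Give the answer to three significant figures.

V ≈ 1180 m³

Steady-state biomass mass balance: V·X·(1 + k_d·θ_c) = Y·Q·(S₀ − S)·θ_c, so V = 0.450 × 1120 × (1190 − 24.5) × 9.65 / [2310 × (1 + 0.111 × 9.65)] = 5.67×10^6 / 4784 = 1185 m³.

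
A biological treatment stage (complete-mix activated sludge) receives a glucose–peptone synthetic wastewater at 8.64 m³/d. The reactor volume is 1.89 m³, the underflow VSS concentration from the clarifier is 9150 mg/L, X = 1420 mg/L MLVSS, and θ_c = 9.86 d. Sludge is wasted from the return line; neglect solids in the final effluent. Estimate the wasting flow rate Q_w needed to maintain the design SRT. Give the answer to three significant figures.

Q_w ≈ 0.0297 m³/d

Wasting from the return line (neglecting effluent solids): Q_w = V·X / (θ_c·X_r) = 1.890 × 1420 / (9.86 × 9150) = 0.02975 m³/d.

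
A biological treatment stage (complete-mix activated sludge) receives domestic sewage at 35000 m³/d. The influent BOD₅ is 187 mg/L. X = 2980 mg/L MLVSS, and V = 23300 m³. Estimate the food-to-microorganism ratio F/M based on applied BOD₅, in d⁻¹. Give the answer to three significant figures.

F/M = Q·S₀ / (V·X) = 35000 × 187 / (23300 × 2980) = 0.09426 g BOD₅·(g VSS·d)⁻¹.

F/M ≈ 0.0943 d⁻¹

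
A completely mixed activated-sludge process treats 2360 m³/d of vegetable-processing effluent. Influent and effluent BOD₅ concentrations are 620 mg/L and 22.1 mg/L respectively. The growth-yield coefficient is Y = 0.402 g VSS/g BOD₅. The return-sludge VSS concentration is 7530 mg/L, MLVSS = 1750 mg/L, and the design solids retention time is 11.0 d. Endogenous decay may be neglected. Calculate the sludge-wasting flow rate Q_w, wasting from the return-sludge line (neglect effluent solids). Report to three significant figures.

Q_w ≈ 75.3 m³/d

V·X = Y·Q·ΔS·θ_c gives V = 0.402 × 2360 × (620 − 22.1) × 11.0 / 1750 = 3566 m³.
θ_c = V·X/(Q_w·X_r) when wasting from the recycle, so Q_w = V·X/(θ_c·X_r) = 3566 × 1750 / (11.0 × 7530) = 75.33 m³/d.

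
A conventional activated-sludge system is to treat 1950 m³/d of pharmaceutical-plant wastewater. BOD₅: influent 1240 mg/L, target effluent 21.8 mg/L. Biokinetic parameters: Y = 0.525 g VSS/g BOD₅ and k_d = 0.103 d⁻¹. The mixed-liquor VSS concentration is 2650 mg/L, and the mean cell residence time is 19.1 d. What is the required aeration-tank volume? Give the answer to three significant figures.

V ≈ 3030 m³

From the SRT design equation V = Y Q (S₀−S) θ_c / [X (1 + k_d θ_c)] = 0.525 × 1950 × (1240 − 21.8) × 19.1 / [2650 × (1 + 0.103 × 19.1)] = 2.38×10^7 / 7863 = 3029 m³.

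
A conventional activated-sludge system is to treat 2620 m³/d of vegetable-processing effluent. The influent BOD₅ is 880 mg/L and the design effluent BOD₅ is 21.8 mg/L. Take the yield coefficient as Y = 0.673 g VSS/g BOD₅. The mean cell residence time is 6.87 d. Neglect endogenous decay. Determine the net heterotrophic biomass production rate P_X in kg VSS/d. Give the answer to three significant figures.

P_X ≈ 1510 kg VSS/d

No decay correction is needed, so Y_obs = Y = 0.673.
Q·(S₀ − S) = 2620 × (880 − 21.8) × 10⁻³ = 2248 kg/d removed.
Net biomass production P_X = Y_obs × Q·(S₀ − S) = 0.6730 × 2248 = 1513 kg VSS/d.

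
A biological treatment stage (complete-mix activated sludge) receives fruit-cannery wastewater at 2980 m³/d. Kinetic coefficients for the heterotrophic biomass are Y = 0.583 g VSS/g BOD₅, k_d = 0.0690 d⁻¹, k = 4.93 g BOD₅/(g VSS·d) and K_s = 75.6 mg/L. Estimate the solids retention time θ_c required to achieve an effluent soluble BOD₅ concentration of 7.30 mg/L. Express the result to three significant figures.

From 1/θ_c = Y·k·S/(K_s + S) − k_d: Y·k·S/(K_s+S) = 0.583 × 4.93 × 7.30 / (75.6 + 7.30) = 0.2531 d⁻¹.
1/θ_c = 0.2531 − 0.0690 = 0.1841 d⁻¹, so θ_c = 5.432 d.

θ_c ≈ 5.43 d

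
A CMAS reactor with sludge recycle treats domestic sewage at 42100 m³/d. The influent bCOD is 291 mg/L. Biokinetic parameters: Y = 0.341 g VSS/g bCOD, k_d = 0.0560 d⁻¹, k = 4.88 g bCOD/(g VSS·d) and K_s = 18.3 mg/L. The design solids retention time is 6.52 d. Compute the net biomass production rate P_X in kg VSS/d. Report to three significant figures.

P_X ≈ 3030 kg VSS/d

Effluent substrate depends only on kinetics and SRT: S = K_s(1 + k_d θ_c) / [θ_c(Yk − k_d) − 1] = 18.3 × (1 + 0.0560 × 6.52) / [6.52 × (0.341 × 4.88 − 0.0560) − 1] = 24.98 / 9.485 = 2.634 mg/L.
The observed yield is Y_obs = Y/(1 + k_d·θ_c) = 0.341 / (1 + 0.0560 × 6.52) = 0.341 / 1.365 = 0.2498 g VSS per g bCOD removed.
ΔS = 291 − 2.63 = 288.4 mg/L, so the substrate removal rate is 42100 × 288.4/1000 = 12140 kg bCOD/d.
Net biomass production P_X = Y_obs × Q·(S₀ − S) = 0.2498 × 12140 = 3033 kg VSS/d.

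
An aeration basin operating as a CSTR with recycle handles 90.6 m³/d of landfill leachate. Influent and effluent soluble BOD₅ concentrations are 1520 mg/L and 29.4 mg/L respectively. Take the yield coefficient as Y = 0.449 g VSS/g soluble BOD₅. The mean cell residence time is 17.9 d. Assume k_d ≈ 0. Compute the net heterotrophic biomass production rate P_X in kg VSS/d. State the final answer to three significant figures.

P_X ≈ 60.6 kg VSS/d

Since k_d ≈ 0, Y_obs = Y = 0.449 g VSS/g soluble BOD₅.
ΔS = 1520 − 29.4 = 1491 mg/L, so the substrate removal rate is 90.6 × 1491/1000 = 135.0 kg soluble BOD₅/d.
P_X = Y_obs · Q(S₀ − S) = 0.4490 × 135.0 = 60.64 kg VSS/d.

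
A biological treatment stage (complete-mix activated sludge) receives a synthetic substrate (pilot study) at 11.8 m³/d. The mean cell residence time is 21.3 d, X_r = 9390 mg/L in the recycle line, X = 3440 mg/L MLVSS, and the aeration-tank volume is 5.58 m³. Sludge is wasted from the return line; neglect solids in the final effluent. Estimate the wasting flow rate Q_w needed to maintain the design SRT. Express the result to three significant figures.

Q_w = (V·X)/(θ_c X_r) = 5.580 × 3440 / (21.3 × 9390) = 0.09597 m³/d.

Q_w ≈ 0.0960 m³/d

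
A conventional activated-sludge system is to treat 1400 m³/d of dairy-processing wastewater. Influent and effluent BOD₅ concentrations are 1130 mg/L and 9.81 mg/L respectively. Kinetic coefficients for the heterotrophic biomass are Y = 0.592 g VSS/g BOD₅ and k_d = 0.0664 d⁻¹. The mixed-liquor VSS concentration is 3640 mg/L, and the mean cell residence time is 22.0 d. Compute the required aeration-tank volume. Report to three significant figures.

V ≈ 2280 m³

Rearranging the biomass balance for a CMAS with decay, V = Y·Q·ΔS·θ_c / [X·(1+k_d θ_c)] = 0.592 × 1400 × (1130 − 9.81) × 22.0 / [3640 × (1 + 0.0664 × 22.0)] = 2.04×10^7 / 8957 = 2280 m³.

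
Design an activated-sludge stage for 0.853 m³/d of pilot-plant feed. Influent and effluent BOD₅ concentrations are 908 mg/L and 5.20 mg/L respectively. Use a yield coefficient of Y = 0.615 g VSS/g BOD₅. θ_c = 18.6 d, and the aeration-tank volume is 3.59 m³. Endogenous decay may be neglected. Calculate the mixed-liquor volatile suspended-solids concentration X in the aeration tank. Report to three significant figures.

X ≈ 2450 mg/L

Without decay, X = Y Q (S₀−S) θ_c / V = 0.615 × 0.853 × (908 − 5.20) × 18.6 / 3.59 = 2454 mg/L.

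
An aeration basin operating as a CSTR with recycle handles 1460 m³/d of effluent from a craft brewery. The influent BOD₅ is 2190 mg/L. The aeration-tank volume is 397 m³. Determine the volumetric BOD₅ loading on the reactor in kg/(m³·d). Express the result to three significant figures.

L_v ≈ 8.05 kg BOD₅/(m³·d)

Applied BOD₅ load per unit volume = Q·S₀/V = (1460 × 2190/1000)/397.0 = 8.054 kg BOD₅·m⁻³·d⁻¹.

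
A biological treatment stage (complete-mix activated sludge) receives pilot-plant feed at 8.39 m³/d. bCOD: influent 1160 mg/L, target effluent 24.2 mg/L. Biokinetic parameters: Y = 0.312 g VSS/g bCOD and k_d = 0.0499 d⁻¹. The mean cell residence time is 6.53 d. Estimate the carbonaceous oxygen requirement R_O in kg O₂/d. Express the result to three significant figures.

R_O ≈ 6.35 kg O₂/d

Y_obs = Y / (1 + k_d θ_c) = 0.312 / (1 + 0.0499 × 6.53) = 0.312 / 1.326 = 0.2353.
Mass of bCOD removed per day: Q(S₀ − S) = 8.39 × 1136 g/m³ = 9.529 kg/d.
Net sludge production P_X = 0.2353 × 9.529 = 2.242 kg VSS/d.
R_O = Q·(S₀ − S) − 1.42·P_X = 9.529 − 1.42 × 2.242 = 6.345 kg O₂/d.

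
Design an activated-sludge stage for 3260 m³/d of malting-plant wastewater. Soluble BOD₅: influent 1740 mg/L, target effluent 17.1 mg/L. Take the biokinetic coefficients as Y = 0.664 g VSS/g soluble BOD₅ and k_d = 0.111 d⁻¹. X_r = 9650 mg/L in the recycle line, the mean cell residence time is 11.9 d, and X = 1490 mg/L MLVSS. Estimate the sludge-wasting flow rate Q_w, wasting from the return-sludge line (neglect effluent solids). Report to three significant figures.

Q_w ≈ 167 m³/d

From the SRT design equation V = Y Q (S₀−S) θ_c / [X (1 + k_d θ_c)] = 0.664 × 3260 × (1740 − 17.1) × 11.9 / [1490 × (1 + 0.111 × 11.9)] = 4.44×10^7 / 3458 = 12834 m³.
Wasting from the return line (neglecting effluent solids): Q_w = V·X / (θ_c·X_r) = 12834 × 1490 / (11.9 × 9650) = 166.5 m³/d.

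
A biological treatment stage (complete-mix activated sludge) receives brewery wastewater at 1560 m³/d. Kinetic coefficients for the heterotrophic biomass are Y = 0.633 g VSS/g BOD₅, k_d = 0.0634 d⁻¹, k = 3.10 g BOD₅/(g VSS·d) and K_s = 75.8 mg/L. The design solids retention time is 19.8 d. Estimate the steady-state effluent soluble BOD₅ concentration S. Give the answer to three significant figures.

Effluent substrate depends only on kinetics and SRT: S = K_s(1 + k_d θ_c) / [θ_c(Yk − k_d) − 1] = 75.8 × (1 + 0.0634 × 19.8) / [19.8 × (0.633 × 3.10 − 0.0634) − 1] = 171.0 / 36.60 = 4.671 mg/L.

S ≈ 4.67 mg/L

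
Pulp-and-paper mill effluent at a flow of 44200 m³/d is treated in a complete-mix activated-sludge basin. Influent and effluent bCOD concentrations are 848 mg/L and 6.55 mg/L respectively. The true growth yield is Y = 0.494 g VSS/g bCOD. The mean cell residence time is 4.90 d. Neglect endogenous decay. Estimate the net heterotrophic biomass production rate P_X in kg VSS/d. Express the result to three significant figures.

With endogenous decay neglected, the observed yield equals the true yield: Y_obs = Y = 0.494 g VSS/g bCOD.
ΔS = 848 − 6.55 = 841.5 mg/L, so the substrate removal rate is 44200 × 841.5/1000 = 37192 kg bCOD/d.
Biomass produced: P_X = Y_obs·Q·ΔS = 0.4940 × 37192 ≈ 18373 kg VSS/d.

P_X ≈ 18400 kg VSS/d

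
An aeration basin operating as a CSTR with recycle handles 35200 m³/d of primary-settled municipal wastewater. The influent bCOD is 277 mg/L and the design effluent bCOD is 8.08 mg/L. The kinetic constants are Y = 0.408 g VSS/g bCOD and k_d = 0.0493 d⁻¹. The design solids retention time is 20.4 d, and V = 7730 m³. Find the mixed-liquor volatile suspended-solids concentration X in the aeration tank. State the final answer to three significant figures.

X ≈ 5080 mg/L

X = Y·Q·ΔS·θ_c / [V·(1 + k_d θ_c)] = 0.408 × 35200 × (277 − 8.08) × 20.4 / [7730 × (1 + 0.0493 × 20.4)] = 5082 mg/L.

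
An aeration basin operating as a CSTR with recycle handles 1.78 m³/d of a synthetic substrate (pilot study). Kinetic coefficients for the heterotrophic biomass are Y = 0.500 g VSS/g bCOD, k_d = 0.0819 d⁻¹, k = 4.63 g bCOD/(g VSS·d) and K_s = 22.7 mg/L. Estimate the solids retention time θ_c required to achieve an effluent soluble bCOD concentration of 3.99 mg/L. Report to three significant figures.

Specific growth rate at S = 3.99 mg/L: μ = YkS/(K_s+S) = 0.500·4.63·3.99/(22.7+3.99) = 0.3461 d⁻¹.
θ_c = 1/(μ − k_d) = 1/(0.3461 − 0.0819) = 1/0.2642 = 3.785 d.

θ_c ≈ 3.79 d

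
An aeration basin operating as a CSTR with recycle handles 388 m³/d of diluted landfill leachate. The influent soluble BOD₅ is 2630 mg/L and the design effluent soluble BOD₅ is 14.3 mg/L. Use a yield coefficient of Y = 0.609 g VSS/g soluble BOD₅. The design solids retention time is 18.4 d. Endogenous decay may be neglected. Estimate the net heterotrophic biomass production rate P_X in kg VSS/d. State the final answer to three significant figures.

With endogenous decay neglected, the observed yield equals the true yield: Y_obs = Y = 0.609 g VSS/g soluble BOD₅.
ΔS = 2630 − 14.3 = 2616 mg/L, so the substrate removal rate is 388 × 2616/1000 = 1015 kg soluble BOD₅/d.
Biomass produced: P_X = Y_obs·Q·ΔS = 0.6090 × 1015 ≈ 618.1 kg VSS/d.

P_X ≈ 618 kg VSS/d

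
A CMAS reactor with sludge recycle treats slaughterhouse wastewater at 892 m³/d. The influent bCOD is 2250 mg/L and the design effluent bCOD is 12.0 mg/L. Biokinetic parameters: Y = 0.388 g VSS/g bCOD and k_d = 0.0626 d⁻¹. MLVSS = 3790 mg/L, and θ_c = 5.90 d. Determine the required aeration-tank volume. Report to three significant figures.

V ≈ 881 m³

Rearranging the biomass balance for a CMAS with decay, V = Y·Q·ΔS·θ_c / [X·(1+k_d θ_c)] = 0.388 × 892 × (2250 − 12.0) × 5.90 / [3790 × (1 + 0.0626 × 5.90)] = 4.57×10^6 / 5190 = 880.6 m³.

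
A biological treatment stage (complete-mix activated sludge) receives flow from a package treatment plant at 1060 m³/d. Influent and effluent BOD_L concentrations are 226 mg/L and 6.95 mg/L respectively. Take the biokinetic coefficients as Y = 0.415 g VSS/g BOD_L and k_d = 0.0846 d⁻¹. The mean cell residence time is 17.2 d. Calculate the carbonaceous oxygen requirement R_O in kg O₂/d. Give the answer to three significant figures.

R_O ≈ 176 kg O₂/d

Observed yield with endogenous decay: Y_obs = Y / (1 + k_d·θ_c) = 0.415 / (1 + 0.0846 × 17.2) = 0.415 / 2.455 = 0.1690 g VSS/g BOD_L.
ΔS = 226 − 6.95 = 219.1 mg/L, so the substrate removal rate is 1060 × 219.1/1000 = 232.2 kg BOD_L/d.
Net sludge production P_X = 0.1690 × 232.2 = 39.25 kg VSS/d.
R_O = Q·ΔS − 1.42 P_X = 232.2 − 55.73 = 176.5 kg O₂/d.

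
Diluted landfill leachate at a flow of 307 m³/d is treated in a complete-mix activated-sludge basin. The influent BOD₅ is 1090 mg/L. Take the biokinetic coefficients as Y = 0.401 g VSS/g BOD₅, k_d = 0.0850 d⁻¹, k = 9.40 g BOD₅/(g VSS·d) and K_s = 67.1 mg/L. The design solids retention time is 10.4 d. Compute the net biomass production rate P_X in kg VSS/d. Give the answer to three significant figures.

P_X ≈ 71.0 kg VSS/d

For a completely mixed reactor with recycle the Lawrence–McCarty relation gives S = K_s·(1 + k_d·θ_c) / [θ_c·(Y·k − k_d) − 1] = 67.1 × (1 + 0.0850 × 10.4) / [10.4 × (0.401 × 9.40 − 0.0850) − 1] = 126.4 / 37.32 = 3.388 mg/L.
Observed yield with endogenous decay: Y_obs = Y / (1 + k_d·θ_c) = 0.401 / (1 + 0.0850 × 10.4) = 0.401 / 1.884 = 0.2128 g VSS/g BOD₅.
Mass of BOD₅ removed per day: Q(S₀ − S) = 307 × 1087 g/m³ = 333.6 kg/d.
P_X = Y_obs · Q(S₀ − S) = 0.2128 × 333.6 = 71.00 kg VSS/d.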